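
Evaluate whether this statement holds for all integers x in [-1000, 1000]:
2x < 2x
The claim fails at x = 0:
x = 0: LHS = 2·0 = 0, RHS = 2·0 = 0; 0 < 0 — FAILS

Because a single integer refutes it, the statement is false.

Answer: False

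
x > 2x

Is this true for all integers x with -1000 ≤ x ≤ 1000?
The claim fails at x = 0:
x = 0: RHS = 2·0 = 0; 0 > 0 — FAILS

Because a single integer refutes it, the statement is false.

Answer: False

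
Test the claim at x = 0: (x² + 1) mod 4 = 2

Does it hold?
x = 0: LHS = (0² + 1) mod 4 = 1 mod 4 = 1; 1 = 2 — FAILS

The relation fails at x = 0, so x = 0 is a counterexample.

Answer: No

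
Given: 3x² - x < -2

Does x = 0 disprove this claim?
Substitute x = 0 into the relation:
x = 0: LHS = 3·0² - 0 = 0; 0 < -2 — FAILS

Since the claim fails at x = 0, this value is a counterexample.

Answer: Yes, x = 0 is a counterexample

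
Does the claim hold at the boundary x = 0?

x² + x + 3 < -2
x = 0: LHS = 0² + 0 + 3 = 3; 3 < -2 — FAILS

The relation fails at x = 0, so x = 0 is a counterexample.

Answer: No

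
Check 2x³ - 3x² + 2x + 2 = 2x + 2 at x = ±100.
x = 100: LHS = 2·100³ - 3·100² + 2·100 + 2 = 1970202, RHS = 2·100 + 2 = 202; 1970202 = 202 — FAILS
x = -100: LHS = 2·(-100)³ - 3·(-100)² + 2·(-100) + 2 = -2030198, RHS = 2·(-100) + 2 = -198; -2030198 = -198 — FAILS

Answer: No, fails for both x = 100 and x = -100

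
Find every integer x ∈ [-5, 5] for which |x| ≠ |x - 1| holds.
Track d = LHS − RHS over the integers in [-5, 5]. Equality would need d = 0, but d changes sign only between consecutive integers, jumping over 0:
x = 0: LHS = |0| = 0, RHS = |0 - 1| = |-1| = 1; 0 ≠ 1 — holds  (d = -1)
x = 1: LHS = |1| = 1, RHS = |1 - 1| = |0| = 0; 1 ≠ 0 — holds  (d = 1)
Away from these crossings d keeps a constant sign, and checking every integer in [-5, 5] confirms d ≠ 0 throughout. Hence the two sides are never equal, so the relation holds for every integer in [-5, 5].

Answer: All integers in [-5, 5]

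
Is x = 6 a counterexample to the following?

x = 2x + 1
Substitute x = 6 into the relation:
x = 6: RHS = 2·6 + 1 = 13; 6 = 13 — FAILS

Since the claim fails at x = 6, this value is a counterexample.

Answer: Yes, x = 6 is a counterexample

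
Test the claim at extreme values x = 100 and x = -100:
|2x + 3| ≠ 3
x = 100: LHS = |2·100 + 3| = |203| = 203; 203 ≠ 3 — holds
x = -100: LHS = |2·(-100) + 3| = |-197| = 197; 197 ≠ 3 — holds

Answer: Yes, holds for both x = 100 and x = -100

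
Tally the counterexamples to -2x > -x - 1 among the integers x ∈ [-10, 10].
Counterexamples in [-10, 10]: {1, 2, 3, 4, 5, 6, 7, 8, 9, 10}.

Counting them gives 10 values.

Answer: 10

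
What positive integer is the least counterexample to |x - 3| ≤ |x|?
Testing positive integers:
x = 1: LHS = |1 - 3| = |-2| = 2, RHS = |1| = 1; 2 ≤ 1 — FAILS  ← smallest positive counterexample

Answer: x = 1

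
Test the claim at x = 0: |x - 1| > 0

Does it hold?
x = 0: LHS = |0 - 1| = |-1| = 1; 1 > 0 — holds

The relation is satisfied at x = 0.

Answer: Yes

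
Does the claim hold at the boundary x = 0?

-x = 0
x = 0: LHS = -0 = 0; 0 = 0 — holds

The relation is satisfied at x = 0.

Answer: Yes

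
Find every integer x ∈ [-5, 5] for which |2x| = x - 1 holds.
Over all integers in [-5, 5], LHS − RHS is always positive; it is smallest at x = 0, where it equals 1:
x = 0: LHS = |2·0| = |0| = 0, RHS = 0 - 1 = -1; 0 = -1 — FAILS
At the ends of the range:
x = -5: LHS = |2·(-5)| = |-10| = 10, RHS = (-5) - 1 = -6; 10 = -6 — FAILS
x = 5: LHS = |2·5| = |10| = 10, RHS = 5 - 1 = 4; 10 = 4 — FAILS
Hence LHS − RHS is never 0, i.e. the two sides are never equal, so the claimed relation (=) fails for every integer in [-5, 5].

Answer: None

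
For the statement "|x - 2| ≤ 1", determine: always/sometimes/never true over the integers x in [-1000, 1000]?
Holds at x = 1: LHS = |1 - 2| = |-1| = 1; 1 ≤ 1 — holds
Fails at x = 0: LHS = |0 - 2| = |-2| = 2; 2 ≤ 1 — FAILS
It is satisfied by some integers in the range but not all.

Answer: Sometimes true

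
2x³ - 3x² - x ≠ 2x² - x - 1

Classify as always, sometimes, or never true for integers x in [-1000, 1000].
Track d = LHS − RHS over the integers in [-1000, 1000]. Equality would need d = 0, but d changes sign only between consecutive integers, jumping over 0:
x = -1: LHS = 2·(-1)³ - 3·(-1)² - (-1) = -4, RHS = 2·(-1)² - (-1) - 1 = 2; -4 ≠ 2 — holds  (d = -6)
x = 0: LHS = 2·0³ - 3·0² - 0 = 0, RHS = 2·0² - 0 - 1 = -1; 0 ≠ -1 — holds  (d = 1)
x = 0: LHS = 2·0³ - 3·0² - 0 = 0, RHS = 2·0² - 0 - 1 = -1; 0 ≠ -1 — holds  (d = 1)
x = 1: LHS = 2·1³ - 3·1² - 1 = -2, RHS = 2·1² - 1 - 1 = 0; -2 ≠ 0 — holds  (d = -2)
x = 2: LHS = 2·2³ - 3·2² - 2 = 2, RHS = 2·2² - 2 - 1 = 5; 2 ≠ 5 — holds  (d = -3)
x = 3: LHS = 2·3³ - 3·3² - 3 = 24, RHS = 2·3² - 3 - 1 = 14; 24 ≠ 14 — holds  (d = 10)
Away from these crossings d keeps a constant sign, and checking every integer in [-1000, 1000] confirms d ≠ 0 throughout. Hence the two sides are never equal, so the relation holds for every integer in [-1000, 1000].

No counterexample exists.

Answer: Always true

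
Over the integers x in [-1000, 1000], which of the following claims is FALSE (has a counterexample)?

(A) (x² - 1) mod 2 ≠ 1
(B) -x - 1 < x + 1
(A) x = 0: LHS = (0² - 1) mod 2 = (-1) mod 2 = 1; 1 ≠ 1 — FAILS
(B) x = -1: LHS = -(-1) - 1 = 0, RHS = (-1) + 1 = 0; 0 < 0 — FAILS

Answer: Both A and B are false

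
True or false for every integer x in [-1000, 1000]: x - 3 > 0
The claim fails at x = 0:
x = 0: LHS = 0 - 3 = -3; -3 > 0 — FAILS

Because a single integer refutes it, the statement is false.

Answer: False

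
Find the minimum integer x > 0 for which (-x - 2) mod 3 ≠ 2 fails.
Testing positive integers:
x = 1: LHS = (-1 - 2) mod 3 = (-3) mod 3 = 0; 0 ≠ 2 — holds
x = 2: LHS = (-2 - 2) mod 3 = (-4) mod 3 = 2; 2 ≠ 2 — FAILS  ← smallest positive counterexample

Answer: x = 2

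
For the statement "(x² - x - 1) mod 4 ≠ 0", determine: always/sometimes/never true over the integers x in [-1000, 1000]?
For a polynomial with integer coefficients, its value mod 4 depends only on x mod 4, so it suffices to check one representative of each residue class, x = 0, 1, 2, 3:
x = 0: LHS = (0² - 0 - 1) mod 4 = (-1) mod 4 = 3; 3 ≠ 0 — holds
x = 1: LHS = (1² - 1 - 1) mod 4 = (-1) mod 4 = 3; 3 ≠ 0 — holds
x = 2: LHS = (2² - 2 - 1) mod 4 = 1 mod 4 = 1; 1 ≠ 0 — holds
x = 3: LHS = (3² - 3 - 1) mod 4 = 5 mod 4 = 1; 1 ≠ 0 — holds
The relation holds in every residue class, so the relation holds for every integer in [-1000, 1000].

No counterexample exists.

Answer: Always true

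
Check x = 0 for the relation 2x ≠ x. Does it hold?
x = 0: LHS = 2·0 = 0; 0 ≠ 0 — FAILS

The relation fails at x = 0, so x = 0 is a counterexample.

Answer: No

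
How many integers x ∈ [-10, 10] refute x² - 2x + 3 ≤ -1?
Counterexamples in [-10, 10]: {-10, -9, -8, -7, -6, -5, -4, -3, -2, -1, 0, 1, 2, 3, 4, 5, 6, 7, 8, 9, 10}.

Counting them gives 21 values.

Answer: 21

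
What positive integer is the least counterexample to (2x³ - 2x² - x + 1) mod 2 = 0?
Testing positive integers:
x = 1: LHS = (2·1³ - 2·1² - 1 + 1) mod 2 = 0 mod 2 = 0; 0 = 0 — holds
x = 2: LHS = (2·2³ - 2·2² - 2 + 1) mod 2 = 7 mod 2 = 1; 1 = 0 — FAILS  ← smallest positive counterexample

Answer: x = 2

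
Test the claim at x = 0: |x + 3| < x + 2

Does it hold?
x = 0: LHS = |0 + 3| = |3| = 3, RHS = 0 + 2 = 2; 3 < 2 — FAILS

The relation fails at x = 0, so x = 0 is a counterexample.

Answer: No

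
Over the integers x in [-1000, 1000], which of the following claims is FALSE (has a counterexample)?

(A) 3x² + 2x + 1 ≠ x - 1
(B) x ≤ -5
(A) Over all integers in [-1000, 1000], LHS − RHS is always positive; it is smallest at x = 0, where it equals 2:
x = 0: LHS = 3·0² + 2·0 + 1 = 1, RHS = 0 - 1 = -1; 1 ≠ -1 — holds
At the ends of the range:
x = -1000: LHS = 3·(-1000)² + 2·(-1000) + 1 = 2998001, RHS = (-1000) - 1 = -1001; 2998001 ≠ -1001 — holds
x = 1000: LHS = 3·1000² + 2·1000 + 1 = 3002001, RHS = 1000 - 1 = 999; 3002001 ≠ 999 — holds
Hence LHS − RHS is never 0, i.e. the two sides are never equal, so the relation holds for every integer in [-1000, 1000].

(B) x = 0: 0 ≤ -5 — FAILS

Only (B) has a counterexample.

Answer: B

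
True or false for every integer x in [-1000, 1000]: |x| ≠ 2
The claim fails at x = 2:
x = 2: LHS = |2| = 2; 2 ≠ 2 — FAILS

Because a single integer refutes it, the statement is false.

Answer: False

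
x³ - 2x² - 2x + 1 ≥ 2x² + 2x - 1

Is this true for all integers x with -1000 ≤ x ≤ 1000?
The claim fails at x = 1:
x = 1: LHS = 1³ - 2·1² - 2·1 + 1 = -2, RHS = 2·1² + 2·1 - 1 = 3; -2 ≥ 3 — FAILS

Because a single integer refutes it, the statement is false.

Answer: False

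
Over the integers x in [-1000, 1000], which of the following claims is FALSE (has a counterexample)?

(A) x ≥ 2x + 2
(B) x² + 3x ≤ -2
(A) x = 0: RHS = 2·0 + 2 = 2; 0 ≥ 2 — FAILS
(B) x = 0: LHS = 0² + 3·0 = 0; 0 ≤ -2 — FAILS

Answer: Both A and B are false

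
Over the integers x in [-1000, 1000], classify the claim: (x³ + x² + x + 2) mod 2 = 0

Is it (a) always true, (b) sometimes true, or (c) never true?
Holds at x = 0: LHS = (0³ + 0² + 0 + 2) mod 2 = 2 mod 2 = 0; 0 = 0 — holds
Fails at x = 1: LHS = (1³ + 1² + 1 + 2) mod 2 = 5 mod 2 = 1; 1 = 0 — FAILS
It is satisfied by some integers in the range but not all.

Answer: Sometimes true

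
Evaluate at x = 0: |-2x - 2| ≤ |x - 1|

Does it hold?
x = 0: LHS = |-2·0 - 2| = |-2| = 2, RHS = |0 - 1| = |-1| = 1; 2 ≤ 1 — FAILS

The relation fails at x = 0, so x = 0 is a counterexample.

Answer: No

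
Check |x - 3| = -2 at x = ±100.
x = 100: LHS = |100 - 3| = |97| = 97; 97 = -2 — FAILS
x = -100: LHS = |(-100) - 3| = |-103| = 103; 103 = -2 — FAILS

Answer: No, fails for both x = 100 and x = -100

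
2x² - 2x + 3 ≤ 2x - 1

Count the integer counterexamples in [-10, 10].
Counterexamples in [-10, 10]: {-10, -9, -8, -7, -6, -5, -4, -3, -2, -1, 0, 1, 2, 3, 4, 5, 6, 7, 8, 9, 10}.

Counting them gives 21 values.

Answer: 21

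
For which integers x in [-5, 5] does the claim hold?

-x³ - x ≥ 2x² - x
Holds for: {-5, -4, -3, -2, 0}
Fails for: {-1, 1, 2, 3, 4, 5}

Answer: {-5, -4, -3, -2, 0}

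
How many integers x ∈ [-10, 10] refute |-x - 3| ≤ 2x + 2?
Counterexamples in [-10, 10]: {-10, -9, -8, -7, -6, -5, -4, -3, -2, -1, 0}.

Counting them gives 11 values.

Answer: 11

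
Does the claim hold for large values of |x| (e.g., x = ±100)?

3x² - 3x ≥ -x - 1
x = 100: LHS = 3·100² - 3·100 = 29700, RHS = -100 - 1 = -101; 29700 ≥ -101 — holds
x = -100: LHS = 3·(-100)² - 3·(-100) = 30300, RHS = -(-100) - 1 = 99; 30300 ≥ 99 — holds

Answer: Yes, holds for both x = 100 and x = -100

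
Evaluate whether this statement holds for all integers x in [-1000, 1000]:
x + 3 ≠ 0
The claim fails at x = -3:
x = -3: LHS = (-3) + 3 = 0; 0 ≠ 0 — FAILS

Because a single integer refutes it, the statement is false.

Answer: False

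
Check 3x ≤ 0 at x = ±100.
x = 100: LHS = 3·100 = 300; 300 ≤ 0 — FAILS
x = -100: LHS = 3·(-100) = -300; -300 ≤ 0 — holds

Answer: Partially: fails for x = 100, holds for x = -100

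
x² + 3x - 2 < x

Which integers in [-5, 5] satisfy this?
Holds for: {-2, -1, 0}
Fails for: {-5, -4, -3, 1, 2, 3, 4, 5}

Answer: {-2, -1, 0}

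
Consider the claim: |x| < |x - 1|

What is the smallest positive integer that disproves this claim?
Testing positive integers:
x = 1: LHS = |1| = 1, RHS = |1 - 1| = |0| = 0; 1 < 0 — FAILS  ← smallest positive counterexample

Answer: x = 1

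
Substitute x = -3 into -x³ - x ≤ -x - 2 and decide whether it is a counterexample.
Substitute x = -3 into the relation:
x = -3: LHS = -(-3)³ - (-3) = 30, RHS = -(-3) - 2 = 1; 30 ≤ 1 — FAILS

Since the claim fails at x = -3, this value is a counterexample.

Answer: Yes, x = -3 is a counterexample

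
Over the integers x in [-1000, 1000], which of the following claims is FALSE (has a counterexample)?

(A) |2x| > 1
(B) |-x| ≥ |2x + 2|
(A) x = 0: LHS = |2·0| = |0| = 0; 0 > 1 — FAILS
(B) x = 0: LHS = |-0| = |0| = 0, RHS = |2·0 + 2| = |2| = 2; 0 ≥ 2 — FAILS

Answer: Both A and B are false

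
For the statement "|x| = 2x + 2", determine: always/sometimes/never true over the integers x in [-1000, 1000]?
Track d = LHS − RHS over the integers in [-1000, 1000]. Equality would need d = 0, but d changes sign only between consecutive integers, jumping over 0:
x = -1: LHS = |-1| = 1, RHS = 2·(-1) + 2 = 0; 1 = 0 — FAILS  (d = 1)
x = 0: LHS = |0| = 0, RHS = 2·0 + 2 = 2; 0 = 2 — FAILS  (d = -2)
Away from these crossings d keeps a constant sign, and checking every integer in [-1000, 1000] confirms d ≠ 0 throughout. Hence the two sides are never equal, so the claimed relation (=) fails for every integer in [-1000, 1000].

No integer in the range satisfies it.

Answer: Never true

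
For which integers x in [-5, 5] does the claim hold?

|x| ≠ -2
An absolute value is never negative, so the left side is ≥ 0 for every x, while the right side is -2. Tightest case in [-5, 5] is x = 0:
x = 0: LHS = |0| = 0; 0 ≠ -2 — holds
Hence LHS − RHS is never 0, i.e. the two sides are never equal, so the relation holds for every integer in [-5, 5].

Answer: All integers in [-5, 5]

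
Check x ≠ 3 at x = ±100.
x = 100: 100 ≠ 3 — holds
x = -100: -100 ≠ 3 — holds

Answer: Yes, holds for both x = 100 and x = -100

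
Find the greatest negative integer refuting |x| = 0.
Testing negative integers from -1 downward:
x = -1: LHS = |-1| = 1; 1 = 0 — FAILS  ← closest negative counterexample to 0

Answer: x = -1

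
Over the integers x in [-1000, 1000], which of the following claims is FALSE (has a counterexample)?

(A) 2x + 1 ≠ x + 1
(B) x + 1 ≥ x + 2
(A) x = 0: LHS = 2·0 + 1 = 1, RHS = 0 + 1 = 1; 1 ≠ 1 — FAILS
(B) x = 0: LHS = 0 + 1 = 1, RHS = 0 + 2 = 2; 1 ≥ 2 — FAILS

Answer: Both A and B are false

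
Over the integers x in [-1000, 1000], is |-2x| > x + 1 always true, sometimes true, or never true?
Holds at x = -1: LHS = |-2·(-1)| = |2| = 2, RHS = (-1) + 1 = 0; 2 > 0 — holds
Fails at x = 0: LHS = |-2·0| = |0| = 0, RHS = 0 + 1 = 1; 0 > 1 — FAILS
It is satisfied by some integers in the range but not all.

Answer: Sometimes true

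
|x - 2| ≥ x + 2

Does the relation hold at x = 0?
x = 0: LHS = |0 - 2| = |-2| = 2, RHS = 0 + 2 = 2; 2 ≥ 2 — holds

The relation is satisfied at x = 0.

Answer: Yes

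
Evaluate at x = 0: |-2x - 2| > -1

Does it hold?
x = 0: LHS = |-2·0 - 2| = |-2| = 2; 2 > -1 — holds

The relation is satisfied at x = 0.

Answer: Yes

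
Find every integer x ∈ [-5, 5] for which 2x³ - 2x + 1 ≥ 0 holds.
Holds for: {-1, 0, 1, 2, 3, 4, 5}
Fails for: {-5, -4, -3, -2}

Answer: {-1, 0, 1, 2, 3, 4, 5}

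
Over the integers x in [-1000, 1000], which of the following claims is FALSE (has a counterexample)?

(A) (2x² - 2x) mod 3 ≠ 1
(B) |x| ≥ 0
(A) x = -1: LHS = (2·(-1)² - 2·(-1)) mod 3 = 4 mod 3 = 1; 1 ≠ 1 — FAILS

(B) An absolute value is never negative, so the left side is ≥ 0 for every x, while the right side is 0. Tightest case in [-1000, 1000] is x = 0:
x = 0: LHS = |0| = 0; 0 ≥ 0 — holds
Hence LHS − RHS is never negative, i.e. LHS ≥ RHS throughout, so the relation holds for every integer in [-1000, 1000].

Only (A) has a counterexample.

Answer: A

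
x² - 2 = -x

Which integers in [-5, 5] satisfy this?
Holds for: {-2, 1}
Fails for: {-5, -4, -3, -1, 0, 2, 3, 4, 5}

Answer: {-2, 1}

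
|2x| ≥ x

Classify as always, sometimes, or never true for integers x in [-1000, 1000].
Over all integers in [-1000, 1000], LHS − RHS is smallest at x = 0, where it equals 0:
x = 0: LHS = |2·0| = |0| = 0; 0 ≥ 0 — holds
At the ends of the range:
x = -1000: LHS = |2·(-1000)| = |-2000| = 2000; 2000 ≥ -1000 — holds
x = 1000: LHS = |2·1000| = |2000| = 2000; 2000 ≥ 1000 — holds
Hence LHS − RHS is never negative, i.e. LHS ≥ RHS throughout, so the relation holds for every integer in [-1000, 1000].

No counterexample exists.

Answer: Always true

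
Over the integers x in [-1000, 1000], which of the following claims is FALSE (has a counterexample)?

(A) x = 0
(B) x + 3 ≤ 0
(A) x = 1: 1 = 0 — FAILS
(B) x = 0: LHS = 0 + 3 = 3; 3 ≤ 0 — FAILS

Answer: Both A and B are false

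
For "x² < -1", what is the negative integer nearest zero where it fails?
Testing negative integers from -1 downward:
x = -1: LHS = (-1)² = 1; 1 < -1 — FAILS  ← closest negative counterexample to 0

Answer: x = -1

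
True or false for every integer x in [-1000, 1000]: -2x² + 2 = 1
The claim fails at x = 0:
x = 0: LHS = -2·0² + 2 = 2; 2 = 1 — FAILS

Because a single integer refutes it, the statement is false.

Answer: False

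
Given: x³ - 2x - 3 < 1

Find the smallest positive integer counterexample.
Testing positive integers:
x = 1: LHS = 1³ - 2·1 - 3 = -4; -4 < 1 — holds
x = 2: LHS = 2³ - 2·2 - 3 = 1; 1 < 1 — FAILS  ← smallest positive counterexample

Answer: x = 2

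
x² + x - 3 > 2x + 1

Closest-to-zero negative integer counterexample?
Testing negative integers from -1 downward:
x = -1: LHS = (-1)² + (-1) - 3 = -3, RHS = 2·(-1) + 1 = -1; -3 > -1 — FAILS  ← closest negative counterexample to 0

Answer: x = -1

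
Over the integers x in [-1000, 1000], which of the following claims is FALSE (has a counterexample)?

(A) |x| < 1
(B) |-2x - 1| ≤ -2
(A) x = 1: LHS = |1| = 1; 1 < 1 — FAILS
(B) x = 0: LHS = |-2·0 - 1| = |-1| = 1; 1 ≤ -2 — FAILS

Answer: Both A and B are false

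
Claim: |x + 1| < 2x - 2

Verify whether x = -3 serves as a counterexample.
Substitute x = -3 into the relation:
x = -3: LHS = |(-3) + 1| = |-2| = 2, RHS = 2·(-3) - 2 = -8; 2 < -8 — FAILS

Since the claim fails at x = -3, this value is a counterexample.

Answer: Yes, x = -3 is a counterexample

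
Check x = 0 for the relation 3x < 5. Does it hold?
x = 0: LHS = 3·0 = 0; 0 < 5 — holds

The relation is satisfied at x = 0.

Answer: Yes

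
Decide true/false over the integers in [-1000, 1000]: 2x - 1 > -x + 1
The claim fails at x = 0:
x = 0: LHS = 2·0 - 1 = -1, RHS = -0 + 1 = 1; -1 > 1 — FAILS

Because a single integer refutes it, the statement is false.

Answer: False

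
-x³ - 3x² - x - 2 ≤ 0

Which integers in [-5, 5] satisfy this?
Holds for: {-2, -1, 0, 1, 2, 3, 4, 5}
Fails for: {-5, -4, -3}

Answer: {-2, -1, 0, 1, 2, 3, 4, 5}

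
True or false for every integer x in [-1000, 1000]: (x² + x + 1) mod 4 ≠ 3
The claim fails at x = 1:
x = 1: LHS = (1² + 1 + 1) mod 4 = 3 mod 4 = 3; 3 ≠ 3 — FAILS

Because a single integer refutes it, the statement is false.

Answer: False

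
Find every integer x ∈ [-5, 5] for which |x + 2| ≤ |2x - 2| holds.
Holds for: {-5, -4, -3, -2, -1, 0, 4, 5}
Fails for: {1, 2, 3}

Answer: {-5, -4, -3, -2, -1, 0, 4, 5}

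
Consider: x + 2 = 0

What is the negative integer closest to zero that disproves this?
Testing negative integers from -1 downward:
x = -1: LHS = (-1) + 2 = 1; 1 = 0 — FAILS  ← closest negative counterexample to 0

Answer: x = -1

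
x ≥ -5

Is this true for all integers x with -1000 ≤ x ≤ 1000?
The claim fails at x = -6:
x = -6: -6 ≥ -5 — FAILS

Because a single integer refutes it, the statement is false.

Answer: False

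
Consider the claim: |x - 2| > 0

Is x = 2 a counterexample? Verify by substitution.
Substitute x = 2 into the relation:
x = 2: LHS = |2 - 2| = |0| = 0; 0 > 0 — FAILS

Since the claim fails at x = 2, this value is a counterexample.

Answer: Yes, x = 2 is a counterexample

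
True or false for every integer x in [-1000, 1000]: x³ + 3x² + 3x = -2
The claim fails at x = 0:
x = 0: LHS = 0³ + 3·0² + 3·0 = 0; 0 = -2 — FAILS

Because a single integer refutes it, the statement is false.

Answer: False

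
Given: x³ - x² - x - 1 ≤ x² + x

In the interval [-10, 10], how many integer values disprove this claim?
Counterexamples in [-10, 10]: {3, 4, 5, 6, 7, 8, 9, 10}.

Counting them gives 8 values.

Answer: 8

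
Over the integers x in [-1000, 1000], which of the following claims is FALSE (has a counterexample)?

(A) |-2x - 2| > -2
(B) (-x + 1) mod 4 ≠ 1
(A) An absolute value is never negative, so the left side is ≥ 0 for every x, while the right side is -2. Tightest case in [-1000, 1000] is x = -1:
x = -1: LHS = |-2·(-1) - 2| = |0| = 0; 0 > -2 — holds
Hence LHS − RHS is never zero or negative, i.e. LHS > RHS throughout, so the relation holds for every integer in [-1000, 1000].

(B) x = 0: LHS = (-0 + 1) mod 4 = 1 mod 4 = 1; 1 ≠ 1 — FAILS

Only (B) has a counterexample.

Answer: B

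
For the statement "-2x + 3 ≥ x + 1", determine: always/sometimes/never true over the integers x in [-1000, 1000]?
Holds at x = 0: LHS = -2·0 + 3 = 3, RHS = 0 + 1 = 1; 3 ≥ 1 — holds
Fails at x = 1: LHS = -2·1 + 3 = 1, RHS = 1 + 1 = 2; 1 ≥ 2 — FAILS
It is satisfied by some integers in the range but not all.

Answer: Sometimes true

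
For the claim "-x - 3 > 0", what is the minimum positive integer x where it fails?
Testing positive integers:
x = 1: LHS = -1 - 3 = -4; -4 > 0 — FAILS  ← smallest positive counterexample

Answer: x = 1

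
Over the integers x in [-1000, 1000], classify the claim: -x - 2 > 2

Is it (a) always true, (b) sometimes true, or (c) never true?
Holds at x = -5: LHS = -(-5) - 2 = 3; 3 > 2 — holds
Fails at x = 0: LHS = -0 - 2 = -2; -2 > 2 — FAILS
It is satisfied by some integers in the range but not all.

Answer: Sometimes true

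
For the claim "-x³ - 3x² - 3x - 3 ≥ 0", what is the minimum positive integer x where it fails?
Testing positive integers:
x = 1: LHS = -1³ - 3·1² - 3·1 - 3 = -10; -10 ≥ 0 — FAILS  ← smallest positive counterexample

Answer: x = 1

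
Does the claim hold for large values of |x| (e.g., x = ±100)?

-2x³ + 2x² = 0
x = 100: LHS = -2·100³ + 2·100² = -1980000; -1980000 = 0 — FAILS
x = -100: LHS = -2·(-100)³ + 2·(-100)² = 2020000; 2020000 = 0 — FAILS

Answer: No, fails for both x = 100 and x = -100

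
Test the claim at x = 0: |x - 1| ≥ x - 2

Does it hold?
x = 0: LHS = |0 - 1| = |-1| = 1, RHS = 0 - 2 = -2; 1 ≥ -2 — holds

The relation is satisfied at x = 0.

Answer: Yes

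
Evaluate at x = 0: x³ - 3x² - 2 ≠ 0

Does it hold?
x = 0: LHS = 0³ - 3·0² - 2 = -2; -2 ≠ 0 — holds

The relation is satisfied at x = 0.

Answer: Yes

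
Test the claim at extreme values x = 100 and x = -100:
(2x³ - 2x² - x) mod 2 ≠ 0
x = 100: LHS = (2·100³ - 2·100² - 100) mod 2 = 1979900 mod 2 = 0; 0 ≠ 0 — FAILS
x = -100: LHS = (2·(-100)³ - 2·(-100)² - (-100)) mod 2 = (-2019900) mod 2 = 0; 0 ≠ 0 — FAILS

Answer: No, fails for both x = 100 and x = -100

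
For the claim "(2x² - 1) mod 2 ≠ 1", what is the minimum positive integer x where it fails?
Testing positive integers:
x = 1: LHS = (2·1² - 1) mod 2 = 1 mod 2 = 1; 1 ≠ 1 — FAILS  ← smallest positive counterexample

Answer: x = 1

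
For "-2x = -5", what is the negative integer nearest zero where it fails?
Testing negative integers from -1 downward:
x = -1: LHS = -2·(-1) = 2; 2 = -5 — FAILS  ← closest negative counterexample to 0

Answer: x = -1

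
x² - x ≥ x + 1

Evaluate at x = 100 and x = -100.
x = 100: LHS = 100² - 100 = 9900, RHS = 100 + 1 = 101; 9900 ≥ 101 — holds
x = -100: LHS = (-100)² - (-100) = 10100, RHS = (-100) + 1 = -99; 10100 ≥ -99 — holds

Answer: Yes, holds for both x = 100 and x = -100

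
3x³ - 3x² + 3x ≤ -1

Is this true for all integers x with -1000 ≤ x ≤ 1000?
The claim fails at x = 0:
x = 0: LHS = 3·0³ - 3·0² + 3·0 = 0; 0 ≤ -1 — FAILS

Because a single integer refutes it, the statement is false.

Answer: False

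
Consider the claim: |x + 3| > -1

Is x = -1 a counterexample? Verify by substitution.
Substitute x = -1 into the relation:
x = -1: LHS = |(-1) + 3| = |2| = 2; 2 > -1 — holds

The relation holds at x = -1, so it is not a counterexample.

Answer: No, x = -1 is not a counterexample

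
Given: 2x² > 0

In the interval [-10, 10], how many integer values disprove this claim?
Counterexamples in [-10, 10]: {0}.

Counting them gives 1 values.

Answer: 1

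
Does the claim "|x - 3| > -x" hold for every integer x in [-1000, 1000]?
Over all integers in [-1000, 1000], LHS − RHS is smallest at x = 0, where it equals 3:
x = 0: LHS = |0 - 3| = |-3| = 3, RHS = -0 = 0; 3 > 0 — holds
At the ends of the range:
x = -1000: LHS = |(-1000) - 3| = |-1003| = 1003, RHS = -(-1000) = 1000; 1003 > 1000 — holds
x = 1000: LHS = |1000 - 3| = |997| = 997; 997 > -1000 — holds
Hence LHS − RHS is never zero or negative, i.e. LHS > RHS throughout, so the relation holds for every integer in [-1000, 1000].

No counterexample exists.

Answer: True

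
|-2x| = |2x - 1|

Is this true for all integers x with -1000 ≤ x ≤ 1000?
The claim fails at x = 0:
x = 0: LHS = |-2·0| = |0| = 0, RHS = |2·0 - 1| = |-1| = 1; 0 = 1 — FAILS

Because a single integer refutes it, the statement is false.

Answer: False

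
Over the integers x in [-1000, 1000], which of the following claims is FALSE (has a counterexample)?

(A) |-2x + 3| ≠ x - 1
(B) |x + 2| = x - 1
(A) x = 2: LHS = |-2·2 + 3| = |-1| = 1, RHS = 2 - 1 = 1; 1 ≠ 1 — FAILS
(B) x = 0: LHS = |0 + 2| = |2| = 2, RHS = 0 - 1 = -1; 2 = -1 — FAILS

Answer: Both A and B are false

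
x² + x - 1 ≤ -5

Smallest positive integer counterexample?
Testing positive integers:
x = 1: LHS = 1² + 1 - 1 = 1; 1 ≤ -5 — FAILS  ← smallest positive counterexample

Answer: x = 1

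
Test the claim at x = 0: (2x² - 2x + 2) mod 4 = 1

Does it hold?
x = 0: LHS = (2·0² - 2·0 + 2) mod 4 = 2 mod 4 = 2; 2 = 1 — FAILS

The relation fails at x = 0, so x = 0 is a counterexample.

Answer: No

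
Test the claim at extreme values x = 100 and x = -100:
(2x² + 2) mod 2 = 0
x = 100: LHS = (2·100² + 2) mod 2 = 20002 mod 2 = 0; 0 = 0 — holds
x = -100: LHS = (2·(-100)² + 2) mod 2 = 20002 mod 2 = 0; 0 = 0 — holds

Answer: Yes, holds for both x = 100 and x = -100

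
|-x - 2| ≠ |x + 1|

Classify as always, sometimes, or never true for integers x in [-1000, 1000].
Track d = LHS − RHS over the integers in [-1000, 1000]. Equality would need d = 0, but d changes sign only between consecutive integers, jumping over 0:
x = -2: LHS = |-(-2) - 2| = |0| = 0, RHS = |(-2) + 1| = |-1| = 1; 0 ≠ 1 — holds  (d = -1)
x = -1: LHS = |-(-1) - 2| = |-1| = 1, RHS = |(-1) + 1| = |0| = 0; 1 ≠ 0 — holds  (d = 1)
Away from these crossings d keeps a constant sign, and checking every integer in [-1000, 1000] confirms d ≠ 0 throughout. Hence the two sides are never equal, so the relation holds for every integer in [-1000, 1000].

No counterexample exists.

Answer: Always true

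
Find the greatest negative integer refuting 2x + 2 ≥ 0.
Testing negative integers from -1 downward:
x = -1: LHS = 2·(-1) + 2 = 0; 0 ≥ 0 — holds
x = -2: LHS = 2·(-2) + 2 = -2; -2 ≥ 0 — FAILS  ← closest negative counterexample to 0

Answer: x = -2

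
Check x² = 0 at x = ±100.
x = 100: LHS = 100² = 10000; 10000 = 0 — FAILS
x = -100: LHS = (-100)² = 10000; 10000 = 0 — FAILS

Answer: No, fails for both x = 100 and x = -100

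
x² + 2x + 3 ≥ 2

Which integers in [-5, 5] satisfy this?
Over all integers in [-5, 5], LHS − RHS is smallest at x = -1, where it equals 0:
x = -1: LHS = (-1)² + 2·(-1) + 3 = 2; 2 ≥ 2 — holds
At the ends of the range:
x = -5: LHS = (-5)² + 2·(-5) + 3 = 18; 18 ≥ 2 — holds
x = 5: LHS = 5² + 2·5 + 3 = 38; 38 ≥ 2 — holds
Hence LHS − RHS is never negative, i.e. LHS ≥ RHS throughout, so the relation holds for every integer in [-5, 5].

Answer: All integers in [-5, 5]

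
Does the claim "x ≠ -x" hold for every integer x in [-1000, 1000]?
The claim fails at x = 0:
x = 0: RHS = -0 = 0; 0 ≠ 0 — FAILS

Because a single integer refutes it, the statement is false.

Answer: False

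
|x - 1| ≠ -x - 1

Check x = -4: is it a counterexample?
Substitute x = -4 into the relation:
x = -4: LHS = |(-4) - 1| = |-5| = 5, RHS = -(-4) - 1 = 3; 5 ≠ 3 — holds

The relation holds at x = -4, so it is not a counterexample.

Answer: No, x = -4 is not a counterexample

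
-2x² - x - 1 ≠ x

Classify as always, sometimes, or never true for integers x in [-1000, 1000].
Over all integers in [-1000, 1000], LHS − RHS is always negative; it is closest to 0 at x = 0, where it equals -1:
x = 0: LHS = -2·0² - 0 - 1 = -1; -1 ≠ 0 — holds
At the ends of the range:
x = -1000: LHS = -2·(-1000)² - (-1000) - 1 = -1999001; -1999001 ≠ -1000 — holds
x = 1000: LHS = -2·1000² - 1000 - 1 = -2001001; -2001001 ≠ 1000 — holds
Hence LHS − RHS is never 0, i.e. the two sides are never equal, so the relation holds for every integer in [-1000, 1000].

No counterexample exists.

Answer: Always true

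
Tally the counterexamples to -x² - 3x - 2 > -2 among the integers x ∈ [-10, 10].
Counterexamples in [-10, 10]: {-10, -9, -8, -7, -6, -5, -4, -3, 0, 1, 2, 3, 4, 5, 6, 7, 8, 9, 10}.

Counting them gives 19 values.

Answer: 19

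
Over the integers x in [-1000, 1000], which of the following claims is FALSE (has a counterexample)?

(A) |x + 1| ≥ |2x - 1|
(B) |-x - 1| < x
(A) x = -1: LHS = |(-1) + 1| = |0| = 0, RHS = |2·(-1) - 1| = |-3| = 3; 0 ≥ 3 — FAILS
(B) x = 0: LHS = |-0 - 1| = |-1| = 1; 1 < 0 — FAILS

Answer: Both A and B are false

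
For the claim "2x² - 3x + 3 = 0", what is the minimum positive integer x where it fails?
Testing positive integers:
x = 1: LHS = 2·1² - 3·1 + 3 = 2; 2 = 0 — FAILS  ← smallest positive counterexample

Answer: x = 1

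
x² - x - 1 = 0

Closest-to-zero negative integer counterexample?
Testing negative integers from -1 downward:
x = -1: LHS = (-1)² - (-1) - 1 = 1; 1 = 0 — FAILS  ← closest negative counterexample to 0

Answer: x = -1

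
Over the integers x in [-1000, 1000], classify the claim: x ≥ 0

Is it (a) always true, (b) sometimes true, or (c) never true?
Holds at x = 0: 0 ≥ 0 — holds
Fails at x = -1: -1 ≥ 0 — FAILS
It is satisfied by some integers in the range but not all.

Answer: Sometimes true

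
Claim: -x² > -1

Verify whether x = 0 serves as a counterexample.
Substitute x = 0 into the relation:
x = 0: LHS = -0² = 0; 0 > -1 — holds

The claim holds here, so x = 0 is not a counterexample. (A counterexample exists elsewhere, e.g. x = 1.)

Answer: No, x = 0 is not a counterexample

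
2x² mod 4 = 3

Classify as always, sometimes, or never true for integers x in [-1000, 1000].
For a polynomial with integer coefficients, its value mod 4 depends only on x mod 4, so it suffices to check one representative of each residue class, x = 0, 1, 2, 3:
x = 0: LHS = (2·0²) mod 4 = 0 mod 4 = 0; 0 = 3 — FAILS
x = 1: LHS = (2·1²) mod 4 = 2 mod 4 = 2; 2 = 3 — FAILS
x = 2: LHS = (2·2²) mod 4 = 8 mod 4 = 0; 0 = 3 — FAILS
x = 3: LHS = (2·3²) mod 4 = 18 mod 4 = 2; 2 = 3 — FAILS
The relation fails in every residue class, so the claimed relation (=) fails for every integer in [-1000, 1000].

No integer in the range satisfies it.

Answer: Never true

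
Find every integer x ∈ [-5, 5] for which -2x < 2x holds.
Holds for: {1, 2, 3, 4, 5}
Fails for: {-5, -4, -3, -2, -1, 0}

Answer: {1, 2, 3, 4, 5}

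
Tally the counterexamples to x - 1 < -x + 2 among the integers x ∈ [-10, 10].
Counterexamples in [-10, 10]: {2, 3, 4, 5, 6, 7, 8, 9, 10}.

Counting them gives 9 values.

Answer: 9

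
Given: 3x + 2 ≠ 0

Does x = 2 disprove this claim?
Substitute x = 2 into the relation:
x = 2: LHS = 3·2 + 2 = 8; 8 ≠ 0 — holds

The relation holds at x = 2, so it is not a counterexample.

Answer: No, x = 2 is not a counterexample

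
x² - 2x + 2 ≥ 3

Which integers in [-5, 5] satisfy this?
Holds for: {-5, -4, -3, -2, -1, 3, 4, 5}
Fails for: {0, 1, 2}

Answer: {-5, -4, -3, -2, -1, 3, 4, 5}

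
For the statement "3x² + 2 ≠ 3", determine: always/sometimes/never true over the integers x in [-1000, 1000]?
Track d = LHS − RHS over the integers in [-1000, 1000]. Equality would need d = 0, but d changes sign only between consecutive integers, jumping over 0:
x = -1: LHS = 3·(-1)² + 2 = 5; 5 ≠ 3 — holds  (d = 2)
x = 0: LHS = 3·0² + 2 = 2; 2 ≠ 3 — holds  (d = -1)
x = 0: LHS = 3·0² + 2 = 2; 2 ≠ 3 — holds  (d = -1)
x = 1: LHS = 3·1² + 2 = 5; 5 ≠ 3 — holds  (d = 2)
Away from these crossings d keeps a constant sign, and checking every integer in [-1000, 1000] confirms d ≠ 0 throughout. Hence the two sides are never equal, so the relation holds for every integer in [-1000, 1000].

No counterexample exists.

Answer: Always true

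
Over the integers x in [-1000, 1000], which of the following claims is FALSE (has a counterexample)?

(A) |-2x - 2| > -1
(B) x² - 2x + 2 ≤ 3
(A) An absolute value is never negative, so the left side is ≥ 0 for every x, while the right side is -1. Tightest case in [-1000, 1000] is x = -1:
x = -1: LHS = |-2·(-1) - 2| = |0| = 0; 0 > -1 — holds
Hence LHS − RHS is never zero or negative, i.e. LHS > RHS throughout, so the relation holds for every integer in [-1000, 1000].

(B) x = -1: LHS = (-1)² - 2·(-1) + 2 = 5; 5 ≤ 3 — FAILS

Only (B) has a counterexample.

Answer: B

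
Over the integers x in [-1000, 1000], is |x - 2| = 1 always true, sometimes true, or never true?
Holds at x = 1: LHS = |1 - 2| = |-1| = 1; 1 = 1 — holds
Fails at x = 0: LHS = |0 - 2| = |-2| = 2; 2 = 1 — FAILS
It is satisfied by some integers in the range but not all.

Answer: Sometimes true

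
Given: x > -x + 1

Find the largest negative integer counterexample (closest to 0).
Testing negative integers from -1 downward:
x = -1: RHS = -(-1) + 1 = 2; -1 > 2 — FAILS  ← closest negative counterexample to 0

Answer: x = -1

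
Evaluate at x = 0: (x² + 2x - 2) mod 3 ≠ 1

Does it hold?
x = 0: LHS = (0² + 2·0 - 2) mod 3 = (-2) mod 3 = 1; 1 ≠ 1 — FAILS

The relation fails at x = 0, so x = 0 is a counterexample.

Answer: No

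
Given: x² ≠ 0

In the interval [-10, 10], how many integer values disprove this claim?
Counterexamples in [-10, 10]: {0}.

Counting them gives 1 values.

Answer: 1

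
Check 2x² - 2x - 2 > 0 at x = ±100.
x = 100: LHS = 2·100² - 2·100 - 2 = 19798; 19798 > 0 — holds
x = -100: LHS = 2·(-100)² - 2·(-100) - 2 = 20198; 20198 > 0 — holds

Answer: Yes, holds for both x = 100 and x = -100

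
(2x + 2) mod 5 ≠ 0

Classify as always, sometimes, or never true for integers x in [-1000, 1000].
Holds at x = 0: LHS = (2·0 + 2) mod 5 = 2 mod 5 = 2; 2 ≠ 0 — holds
Fails at x = -1: LHS = (2·(-1) + 2) mod 5 = 0 mod 5 = 0; 0 ≠ 0 — FAILS
It is satisfied by some integers in the range but not all.

Answer: Sometimes true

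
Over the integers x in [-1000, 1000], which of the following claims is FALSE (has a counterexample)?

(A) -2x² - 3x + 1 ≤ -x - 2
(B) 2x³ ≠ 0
(A) x = 0: LHS = -2·0² - 3·0 + 1 = 1, RHS = -0 - 2 = -2; 1 ≤ -2 — FAILS
(B) x = 0: LHS = 2·0³ = 0; 0 ≠ 0 — FAILS

Answer: Both A and B are false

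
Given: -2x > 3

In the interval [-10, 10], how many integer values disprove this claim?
Counterexamples in [-10, 10]: {-1, 0, 1, 2, 3, 4, 5, 6, 7, 8, 9, 10}.

Counting them gives 12 values.

Answer: 12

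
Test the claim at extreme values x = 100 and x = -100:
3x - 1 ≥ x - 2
x = 100: LHS = 3·100 - 1 = 299, RHS = 100 - 2 = 98; 299 ≥ 98 — holds
x = -100: LHS = 3·(-100) - 1 = -301, RHS = (-100) - 2 = -102; -301 ≥ -102 — FAILS

Answer: Partially: holds for x = 100, fails for x = -100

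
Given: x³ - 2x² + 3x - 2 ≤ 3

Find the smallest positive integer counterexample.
Testing positive integers:
x = 1: LHS = 1³ - 2·1² + 3·1 - 2 = 0; 0 ≤ 3 — holds
x = 2: LHS = 2³ - 2·2² + 3·2 - 2 = 4; 4 ≤ 3 — FAILS  ← smallest positive counterexample

Answer: x = 2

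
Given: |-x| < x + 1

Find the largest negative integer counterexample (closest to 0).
Testing negative integers from -1 downward:
x = -1: LHS = |-(-1)| = |1| = 1, RHS = (-1) + 1 = 0; 1 < 0 — FAILS  ← closest negative counterexample to 0

Answer: x = -1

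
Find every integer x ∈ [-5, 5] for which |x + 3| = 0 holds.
Holds for: {-3}
Fails for: {-5, -4, -2, -1, 0, 1, 2, 3, 4, 5}

Answer: {-3}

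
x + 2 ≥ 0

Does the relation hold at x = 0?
x = 0: LHS = 0 + 2 = 2; 2 ≥ 0 — holds

The relation is satisfied at x = 0.

Answer: Yes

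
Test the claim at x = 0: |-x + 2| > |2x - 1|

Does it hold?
x = 0: LHS = |-0 + 2| = |2| = 2, RHS = |2·0 - 1| = |-1| = 1; 2 > 1 — holds

The relation is satisfied at x = 0.

Answer: Yes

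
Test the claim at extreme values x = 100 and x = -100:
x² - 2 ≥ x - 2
x = 100: LHS = 100² - 2 = 9998, RHS = 100 - 2 = 98; 9998 ≥ 98 — holds
x = -100: LHS = (-100)² - 2 = 9998, RHS = (-100) - 2 = -102; 9998 ≥ -102 — holds

Answer: Yes, holds for both x = 100 and x = -100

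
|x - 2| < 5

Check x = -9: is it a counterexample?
Substitute x = -9 into the relation:
x = -9: LHS = |(-9) - 2| = |-11| = 11; 11 < 5 — FAILS

Since the claim fails at x = -9, this value is a counterexample.

Answer: Yes, x = -9 is a counterexample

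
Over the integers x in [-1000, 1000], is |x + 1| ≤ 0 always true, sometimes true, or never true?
Holds at x = -1: LHS = |(-1) + 1| = |0| = 0; 0 ≤ 0 — holds
Fails at x = 0: LHS = |0 + 1| = |1| = 1; 1 ≤ 0 — FAILS
It is satisfied by some integers in the range but not all.

Answer: Sometimes true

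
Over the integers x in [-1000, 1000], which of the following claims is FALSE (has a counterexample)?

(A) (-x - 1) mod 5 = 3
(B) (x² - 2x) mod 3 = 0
(A) x = 0: LHS = (-0 - 1) mod 5 = (-1) mod 5 = 4; 4 = 3 — FAILS
(B) x = 1: LHS = (1² - 2·1) mod 3 = (-1) mod 3 = 2; 2 = 0 — FAILS

Answer: Both A and B are false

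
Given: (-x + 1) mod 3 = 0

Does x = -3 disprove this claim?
Substitute x = -3 into the relation:
x = -3: LHS = (-(-3) + 1) mod 3 = 4 mod 3 = 1; 1 = 0 — FAILS

Since the claim fails at x = -3, this value is a counterexample.

Answer: Yes, x = -3 is a counterexample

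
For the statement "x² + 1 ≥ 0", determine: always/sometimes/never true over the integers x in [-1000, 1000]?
Over all integers in [-1000, 1000], LHS − RHS is smallest at x = 0, where it equals 1:
x = 0: LHS = 0² + 1 = 1; 1 ≥ 0 — holds
At the ends of the range:
x = -1000: LHS = (-1000)² + 1 = 1000001; 1000001 ≥ 0 — holds
x = 1000: LHS = 1000² + 1 = 1000001; 1000001 ≥ 0 — holds
Hence LHS − RHS is never negative, i.e. LHS ≥ RHS throughout, so the relation holds for every integer in [-1000, 1000].

No counterexample exists.

Answer: Always true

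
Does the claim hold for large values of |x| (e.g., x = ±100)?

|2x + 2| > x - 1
x = 100: LHS = |2·100 + 2| = |202| = 202, RHS = 100 - 1 = 99; 202 > 99 — holds
x = -100: LHS = |2·(-100) + 2| = |-198| = 198, RHS = (-100) - 1 = -101; 198 > -101 — holds

Answer: Yes, holds for both x = 100 and x = -100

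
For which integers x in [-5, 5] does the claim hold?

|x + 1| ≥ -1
An absolute value is never negative, so the left side is ≥ 0 for every x, while the right side is -1. Tightest case in [-5, 5] is x = -1:
x = -1: LHS = |(-1) + 1| = |0| = 0; 0 ≥ -1 — holds
Hence LHS − RHS is never negative, i.e. LHS ≥ RHS throughout, so the relation holds for every integer in [-5, 5].

Answer: All integers in [-5, 5]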